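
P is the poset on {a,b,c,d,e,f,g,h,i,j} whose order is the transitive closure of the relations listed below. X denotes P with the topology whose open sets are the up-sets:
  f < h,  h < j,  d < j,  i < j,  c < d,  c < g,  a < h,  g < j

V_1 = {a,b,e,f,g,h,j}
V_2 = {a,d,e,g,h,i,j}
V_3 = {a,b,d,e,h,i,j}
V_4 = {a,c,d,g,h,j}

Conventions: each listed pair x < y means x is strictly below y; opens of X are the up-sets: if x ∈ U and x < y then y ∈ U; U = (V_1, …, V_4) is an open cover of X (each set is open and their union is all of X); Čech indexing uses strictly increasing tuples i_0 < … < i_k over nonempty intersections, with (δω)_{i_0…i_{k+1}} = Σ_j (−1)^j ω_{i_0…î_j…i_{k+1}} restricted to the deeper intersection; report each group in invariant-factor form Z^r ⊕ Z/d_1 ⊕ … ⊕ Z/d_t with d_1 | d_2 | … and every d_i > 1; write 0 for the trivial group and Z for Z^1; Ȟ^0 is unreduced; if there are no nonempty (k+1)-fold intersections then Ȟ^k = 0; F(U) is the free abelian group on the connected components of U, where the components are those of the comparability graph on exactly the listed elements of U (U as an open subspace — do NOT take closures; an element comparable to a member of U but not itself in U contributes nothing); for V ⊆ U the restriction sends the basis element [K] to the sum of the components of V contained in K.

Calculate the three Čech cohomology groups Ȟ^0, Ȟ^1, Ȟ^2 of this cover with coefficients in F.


cover nerve:
  V12={a,e,g,h,j} V13={a,b,e,h,j} V14={a,g,h,j} V23={a,d,e,h,i,j} V24={a,d,g,h,j} V34={a,d,h,j}
  V123={a,e,h,j} V124={a,g,h,j} V134={a,h,j} V234={a,d,h,j}
  V1234={a,h,j}
components per intersection:
  V1: {a,f,g,h,j} {b} {e}
  V2: {a,d,g,h,i,j} {e}
  V3: {a,d,h,i,j} {b} {e}
  V4: {a,c,d,g,h,j}
  V12: {a,g,h,j} {e}
  V13: {a,h,j} {b} {e}
  V14: {a,g,h,j}
  V23: {a,d,h,i,j} {e}
  V24: {a,d,g,h,j}
  V34: {a,d,h,j}
  V123: {a,h,j} {e}
  V124: {a,g,h,j}
  V134: {a,h,j}
  V234: {a,d,h,j}
  V1234: {a,h,j}
C dims 9,10,5,1; δ0: rk 6, SNF 1^6; δ1: rk 4, SNF 1^4; δ2: rk 1, SNF 1^1
Ȟ^0: (9−6)−0=3 ⇒ Z^3
Ȟ^1: (10−4)−6=0 ⇒ 0
Ȟ^2: (5−1)−4=0 ⇒ 0

Ȟ^0(U;F) ≅ Z^3,  Ȟ^1(U;F) ≅ 0,  Ȟ^2(U;F) ≅ 0


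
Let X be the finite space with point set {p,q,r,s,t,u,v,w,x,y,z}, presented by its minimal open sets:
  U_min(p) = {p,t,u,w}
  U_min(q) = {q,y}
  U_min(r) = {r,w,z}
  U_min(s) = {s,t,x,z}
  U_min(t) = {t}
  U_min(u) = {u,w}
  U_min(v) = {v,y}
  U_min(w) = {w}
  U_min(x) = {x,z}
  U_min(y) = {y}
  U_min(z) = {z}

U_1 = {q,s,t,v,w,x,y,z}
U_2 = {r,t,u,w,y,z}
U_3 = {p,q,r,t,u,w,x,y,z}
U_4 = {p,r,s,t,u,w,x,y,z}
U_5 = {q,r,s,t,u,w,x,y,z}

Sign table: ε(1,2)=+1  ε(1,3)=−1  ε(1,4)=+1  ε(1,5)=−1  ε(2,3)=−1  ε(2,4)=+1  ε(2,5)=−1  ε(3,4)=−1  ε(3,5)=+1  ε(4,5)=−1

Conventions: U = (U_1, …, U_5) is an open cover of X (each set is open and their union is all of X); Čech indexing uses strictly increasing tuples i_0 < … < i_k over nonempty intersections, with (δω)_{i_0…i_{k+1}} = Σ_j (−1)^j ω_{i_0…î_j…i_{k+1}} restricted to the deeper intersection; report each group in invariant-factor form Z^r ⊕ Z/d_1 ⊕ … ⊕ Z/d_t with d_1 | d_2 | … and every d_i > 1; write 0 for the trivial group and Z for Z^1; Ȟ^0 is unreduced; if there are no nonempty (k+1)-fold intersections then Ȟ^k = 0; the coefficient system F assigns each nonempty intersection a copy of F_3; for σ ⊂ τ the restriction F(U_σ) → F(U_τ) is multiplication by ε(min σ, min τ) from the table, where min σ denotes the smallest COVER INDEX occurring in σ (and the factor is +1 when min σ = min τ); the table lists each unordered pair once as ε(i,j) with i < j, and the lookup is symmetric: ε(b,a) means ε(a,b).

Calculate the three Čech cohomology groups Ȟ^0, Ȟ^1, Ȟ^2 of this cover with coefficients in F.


Ȟ^0 ≅ Z/3, Ȟ^1 ≅ 0 and Ȟ^2 ≅ 0

nonempty overlaps:
  U12={t,w,y,z} U13={q,t,w,x,y,z} U14={s,t,w,x,y,z} U15={q,s,t,w,x,y,z} U23={r,t,u,w,y,z} U24={r,t,u,w,y,z} U25={r,t,u,w,y,z} U34={p,r,t,u,w,x,y,z} U35={q,r,t,u,w,x,y,z} U45={r,s,t,u,w,x,y,z}
  U123={t,w,y,z} U124={t,w,y,z} U125={t,w,y,z} U134={t,w,x,y,z} U135={q,t,w,x,y,z} U145={s,t,w,x,y,z} U234={r,t,u,w,y,z} U235={r,t,u,w,y,z} U245={r,t,u,w,y,z} U345={r,t,u,w,x,y,z}
  U1234={t,w,y,z} U1235={t,w,y,z} U1245={t,w,y,z} U1345={t,w,x,y,z} U2345={r,t,u,w,y,z}
  U12345={t,w,y,z}
C dims 5,10,10,5; δ0: rk_F3 4; δ1: rk_F3 6; δ2: rk_F3 4
degree 0: 5−4−0 = 1 → Ȟ^0 ≅ Z/3
degree 1: 10−6−4 = 0 → Ȟ^1 ≅ 0
degree 2: 10−4−6 = 0 → Ȟ^2 ≅ 0


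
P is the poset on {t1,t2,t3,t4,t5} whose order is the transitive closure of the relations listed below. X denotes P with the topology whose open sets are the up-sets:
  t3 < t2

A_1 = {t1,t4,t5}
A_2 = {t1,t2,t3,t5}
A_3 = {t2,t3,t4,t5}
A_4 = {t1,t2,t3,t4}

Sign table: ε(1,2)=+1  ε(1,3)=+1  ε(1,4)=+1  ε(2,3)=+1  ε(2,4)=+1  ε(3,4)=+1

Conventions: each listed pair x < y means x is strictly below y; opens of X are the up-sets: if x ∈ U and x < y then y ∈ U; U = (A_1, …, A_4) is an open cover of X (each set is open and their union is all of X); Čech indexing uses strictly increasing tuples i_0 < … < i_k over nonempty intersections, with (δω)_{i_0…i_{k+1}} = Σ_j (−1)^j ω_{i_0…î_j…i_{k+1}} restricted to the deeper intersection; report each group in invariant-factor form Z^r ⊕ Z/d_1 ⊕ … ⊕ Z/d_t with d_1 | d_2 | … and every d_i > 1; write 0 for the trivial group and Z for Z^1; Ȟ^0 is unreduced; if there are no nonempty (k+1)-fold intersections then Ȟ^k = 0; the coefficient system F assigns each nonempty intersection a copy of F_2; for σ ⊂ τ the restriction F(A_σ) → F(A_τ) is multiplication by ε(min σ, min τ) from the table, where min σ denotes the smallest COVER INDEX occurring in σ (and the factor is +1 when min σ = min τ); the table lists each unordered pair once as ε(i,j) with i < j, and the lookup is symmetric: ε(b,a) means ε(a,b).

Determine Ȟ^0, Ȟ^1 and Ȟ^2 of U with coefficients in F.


Ȟ^0 = Z/2, Ȟ^1 = 0, Ȟ^2 = Z/2

intersection data:
  A12={t1,t5} A13={t4,t5} A14={t1,t4} A23={t2,t3,t5} A24={t1,t2,t3} A34={t2,t3,t4}
  A123={t5} A124={t1} A134={t4} A234={t2,t3}
C dims 4,6,4; δ0: rk_F2 3; δ1: rk_F2 3
Ȟ^0 = (4 − 3) − 0 = 1, so Ȟ^0 ≅ Z/2
Ȟ^1 = (6 − 3) − 3 = 0, so Ȟ^1 ≅ 0
Ȟ^2 = (4 − 0) − 3 = 1, so Ȟ^2 ≅ Z/2


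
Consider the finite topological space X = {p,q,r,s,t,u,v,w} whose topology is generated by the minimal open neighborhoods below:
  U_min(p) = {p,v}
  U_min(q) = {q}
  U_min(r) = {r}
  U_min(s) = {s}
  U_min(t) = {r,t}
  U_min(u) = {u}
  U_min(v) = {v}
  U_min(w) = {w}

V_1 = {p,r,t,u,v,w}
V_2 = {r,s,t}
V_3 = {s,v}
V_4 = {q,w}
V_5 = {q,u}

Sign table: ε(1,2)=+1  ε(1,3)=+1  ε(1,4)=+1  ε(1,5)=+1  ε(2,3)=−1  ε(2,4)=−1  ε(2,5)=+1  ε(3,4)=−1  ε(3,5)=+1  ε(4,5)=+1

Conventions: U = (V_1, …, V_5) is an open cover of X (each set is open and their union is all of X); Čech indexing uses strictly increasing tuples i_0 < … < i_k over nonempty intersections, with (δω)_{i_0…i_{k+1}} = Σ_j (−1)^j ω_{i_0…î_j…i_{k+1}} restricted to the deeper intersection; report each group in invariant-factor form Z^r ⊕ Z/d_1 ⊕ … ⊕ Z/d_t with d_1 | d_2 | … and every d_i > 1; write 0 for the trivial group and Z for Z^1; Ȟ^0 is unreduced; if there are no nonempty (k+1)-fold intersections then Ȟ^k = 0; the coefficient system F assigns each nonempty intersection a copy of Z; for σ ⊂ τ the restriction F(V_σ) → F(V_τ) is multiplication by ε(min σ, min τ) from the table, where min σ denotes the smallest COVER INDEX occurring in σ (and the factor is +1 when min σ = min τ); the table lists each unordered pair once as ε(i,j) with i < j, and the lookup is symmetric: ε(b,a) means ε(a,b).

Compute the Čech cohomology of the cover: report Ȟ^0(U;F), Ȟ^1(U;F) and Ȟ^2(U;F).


intersection data:
  V12={r,t} V13={v} V14={w} V15={u} V23={s} V45={q}
C dims 5,6; δ0: rk 5, SNF 1^4·2
Ȟ^0 = (5 − 5) − 0 = 0, so Ȟ^0 ≅ 0
Ȟ^1 = (6 − 0) − 5 = 1 plus torsion [2], so Ȟ^1 ≅ Z ⊕ Z/2
Ȟ^2 = (0 − 0) − 0 = 0, so Ȟ^2 ≅ 0

Ȟ^0 ≅ 0, Ȟ^1 ≅ Z ⊕ Z/2 and Ȟ^2 ≅ 0


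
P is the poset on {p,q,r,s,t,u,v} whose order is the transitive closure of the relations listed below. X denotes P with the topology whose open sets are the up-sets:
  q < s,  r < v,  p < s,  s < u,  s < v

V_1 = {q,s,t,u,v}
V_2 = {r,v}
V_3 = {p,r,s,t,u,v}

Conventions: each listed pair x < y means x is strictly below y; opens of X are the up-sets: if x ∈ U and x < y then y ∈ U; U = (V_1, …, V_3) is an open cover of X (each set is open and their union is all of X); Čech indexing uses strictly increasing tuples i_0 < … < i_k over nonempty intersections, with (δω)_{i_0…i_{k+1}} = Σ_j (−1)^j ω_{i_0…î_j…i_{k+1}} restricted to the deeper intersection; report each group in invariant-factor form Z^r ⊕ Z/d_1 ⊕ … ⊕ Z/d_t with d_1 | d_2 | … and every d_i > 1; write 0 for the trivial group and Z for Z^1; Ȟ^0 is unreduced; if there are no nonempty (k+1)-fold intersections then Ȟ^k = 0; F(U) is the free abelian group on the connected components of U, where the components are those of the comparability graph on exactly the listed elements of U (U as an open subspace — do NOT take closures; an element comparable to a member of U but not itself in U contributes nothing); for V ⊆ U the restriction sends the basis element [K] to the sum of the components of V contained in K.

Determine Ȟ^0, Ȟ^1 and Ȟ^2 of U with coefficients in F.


Ȟ^0 ≅ Z^2,  Ȟ^1 ≅ 0,  Ȟ^2 ≅ 0

nonempty overlaps:
  V12={v} V13={s,t,u,v} V23={r,v}
  V123={v}
components per intersection:
  V1: {q,s,u,v} {t}
  V2: {r,v}
  V3: {p,r,s,u,v} {t}
  V12: {v}
  V13: {s,u,v} {t}
  V23: {r,v}
  V123: {v}
C dims 5,4,1; δ0: rk 3, SNF 1^3; δ1: rk 1, SNF 1^1
degree 0: 5−3−0 = 2 → Ȟ^0 ≅ Z^2
degree 1: 4−1−3 = 0 → Ȟ^1 ≅ 0
degree 2: 1−0−1 = 0 → Ȟ^2 ≅ 0


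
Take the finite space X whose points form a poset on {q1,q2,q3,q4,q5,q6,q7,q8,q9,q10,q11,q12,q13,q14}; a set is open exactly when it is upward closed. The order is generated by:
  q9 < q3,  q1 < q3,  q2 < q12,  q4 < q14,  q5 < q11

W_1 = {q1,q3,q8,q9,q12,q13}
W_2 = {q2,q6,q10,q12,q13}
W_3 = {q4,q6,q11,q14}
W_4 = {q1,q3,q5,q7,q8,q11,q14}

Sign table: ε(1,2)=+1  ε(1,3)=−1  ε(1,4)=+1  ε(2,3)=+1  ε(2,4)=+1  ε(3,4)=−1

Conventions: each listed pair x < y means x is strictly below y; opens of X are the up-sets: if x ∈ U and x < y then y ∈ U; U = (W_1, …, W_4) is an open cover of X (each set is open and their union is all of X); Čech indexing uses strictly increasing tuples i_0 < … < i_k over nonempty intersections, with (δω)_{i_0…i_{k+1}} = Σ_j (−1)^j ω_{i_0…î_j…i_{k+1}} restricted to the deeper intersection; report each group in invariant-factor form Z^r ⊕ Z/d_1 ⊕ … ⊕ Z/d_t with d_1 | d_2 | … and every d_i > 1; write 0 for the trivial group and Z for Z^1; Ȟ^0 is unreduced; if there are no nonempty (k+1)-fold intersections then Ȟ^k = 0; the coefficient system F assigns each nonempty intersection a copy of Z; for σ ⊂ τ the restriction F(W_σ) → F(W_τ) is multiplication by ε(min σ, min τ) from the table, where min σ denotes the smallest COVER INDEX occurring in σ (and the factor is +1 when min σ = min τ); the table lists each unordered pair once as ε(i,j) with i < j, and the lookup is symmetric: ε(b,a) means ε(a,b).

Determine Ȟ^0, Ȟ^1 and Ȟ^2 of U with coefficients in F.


Ȟ^0 ≅ 0,  Ȟ^1 ≅ Z/2,  Ȟ^2 ≅ 0

intersection data:
  W12={q12,q13} W14={q1,q3,q8} W23={q6} W34={q11,q14}
C dims 4,4; δ0: rk 4, SNF 1^3·2
Ȟ^0 = (4 − 4) − 0 = 0, so Ȟ^0 ≅ 0
Ȟ^1 = (4 − 0) − 4 = 0 plus torsion [2], so Ȟ^1 ≅ Z/2
Ȟ^2 = (0 − 0) − 0 = 0, so Ȟ^2 ≅ 0


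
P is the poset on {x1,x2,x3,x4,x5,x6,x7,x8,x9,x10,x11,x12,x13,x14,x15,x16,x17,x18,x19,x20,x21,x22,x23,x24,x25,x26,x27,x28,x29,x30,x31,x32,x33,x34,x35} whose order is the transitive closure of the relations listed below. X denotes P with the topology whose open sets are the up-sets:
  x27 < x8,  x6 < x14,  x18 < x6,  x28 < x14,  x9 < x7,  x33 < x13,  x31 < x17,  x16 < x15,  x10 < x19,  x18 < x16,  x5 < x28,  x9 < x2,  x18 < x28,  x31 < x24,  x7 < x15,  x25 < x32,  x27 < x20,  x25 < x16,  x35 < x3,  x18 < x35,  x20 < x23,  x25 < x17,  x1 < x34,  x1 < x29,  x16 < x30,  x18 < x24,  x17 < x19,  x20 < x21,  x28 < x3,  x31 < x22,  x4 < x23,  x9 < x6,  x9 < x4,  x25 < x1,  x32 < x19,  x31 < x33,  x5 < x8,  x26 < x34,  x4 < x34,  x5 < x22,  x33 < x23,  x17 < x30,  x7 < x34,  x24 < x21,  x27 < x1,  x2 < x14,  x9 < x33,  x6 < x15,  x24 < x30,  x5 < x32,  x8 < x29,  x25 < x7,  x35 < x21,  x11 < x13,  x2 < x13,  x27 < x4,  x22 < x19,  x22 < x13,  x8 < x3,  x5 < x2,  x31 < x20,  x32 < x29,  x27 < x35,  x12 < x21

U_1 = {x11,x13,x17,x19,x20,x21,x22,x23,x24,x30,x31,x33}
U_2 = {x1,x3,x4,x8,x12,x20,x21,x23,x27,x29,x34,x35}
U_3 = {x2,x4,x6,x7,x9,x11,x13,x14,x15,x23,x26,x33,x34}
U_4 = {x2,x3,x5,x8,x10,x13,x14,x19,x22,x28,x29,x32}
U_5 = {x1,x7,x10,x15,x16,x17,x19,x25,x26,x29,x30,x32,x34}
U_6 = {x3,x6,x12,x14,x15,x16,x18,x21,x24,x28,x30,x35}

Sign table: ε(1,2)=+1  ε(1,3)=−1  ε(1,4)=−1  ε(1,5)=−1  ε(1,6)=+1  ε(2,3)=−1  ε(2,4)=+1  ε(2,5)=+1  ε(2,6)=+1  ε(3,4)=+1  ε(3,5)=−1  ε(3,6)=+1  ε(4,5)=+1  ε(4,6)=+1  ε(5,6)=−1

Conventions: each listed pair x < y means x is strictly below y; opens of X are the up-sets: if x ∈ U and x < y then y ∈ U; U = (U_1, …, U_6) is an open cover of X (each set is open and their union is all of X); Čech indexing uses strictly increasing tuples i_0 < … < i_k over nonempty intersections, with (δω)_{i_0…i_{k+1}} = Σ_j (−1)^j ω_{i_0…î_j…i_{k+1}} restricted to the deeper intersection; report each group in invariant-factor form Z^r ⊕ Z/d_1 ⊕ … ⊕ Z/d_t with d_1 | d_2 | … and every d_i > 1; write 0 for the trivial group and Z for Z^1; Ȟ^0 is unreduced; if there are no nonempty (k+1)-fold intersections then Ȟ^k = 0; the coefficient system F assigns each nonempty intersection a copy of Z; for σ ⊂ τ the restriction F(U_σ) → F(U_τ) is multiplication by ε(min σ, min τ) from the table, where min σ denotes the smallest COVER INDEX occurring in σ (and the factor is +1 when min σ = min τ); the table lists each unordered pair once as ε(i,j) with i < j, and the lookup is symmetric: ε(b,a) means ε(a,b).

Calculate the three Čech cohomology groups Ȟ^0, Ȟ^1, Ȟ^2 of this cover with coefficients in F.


nerve simplices:
  U12={x20,x21,x23} U13={x11,x13,x23,x33} U14={x13,x19,x22} U15={x17,x19,x30} U16={x21,x24,x30} U23={x4,x23,x34} U24={x3,x8,x29} U25={x1,x29,x34} U26={x3,x12,x21,x35} U34={x2,x13,x14} U35={x7,x15,x26,x34} U36={x6,x14,x15} U45={x10,x19,x29,x32} U46={x3,x14,x28} U56={x15,x16,x30}
  U123={x23} U126={x21} U134={x13} U145={x19} U156={x30} U235={x34} U245={x29} U246={x3} U346={x14} U356={x15}
C dims 6,15,10; δ0: rk 6, SNF 1^5·2; δ1: rk 9, SNF 1^9
degree 0: 6−6−0 = 0 → Ȟ^0 ≅ 0
degree 1: 15−9−6 = 0 plus torsion [2] → Ȟ^1 ≅ Z/2
degree 2: 10−0−9 = 1 → Ȟ^2 ≅ Z

Ȟ^0 ≅ 0, Ȟ^1 ≅ Z/2, Ȟ^2 ≅ Z


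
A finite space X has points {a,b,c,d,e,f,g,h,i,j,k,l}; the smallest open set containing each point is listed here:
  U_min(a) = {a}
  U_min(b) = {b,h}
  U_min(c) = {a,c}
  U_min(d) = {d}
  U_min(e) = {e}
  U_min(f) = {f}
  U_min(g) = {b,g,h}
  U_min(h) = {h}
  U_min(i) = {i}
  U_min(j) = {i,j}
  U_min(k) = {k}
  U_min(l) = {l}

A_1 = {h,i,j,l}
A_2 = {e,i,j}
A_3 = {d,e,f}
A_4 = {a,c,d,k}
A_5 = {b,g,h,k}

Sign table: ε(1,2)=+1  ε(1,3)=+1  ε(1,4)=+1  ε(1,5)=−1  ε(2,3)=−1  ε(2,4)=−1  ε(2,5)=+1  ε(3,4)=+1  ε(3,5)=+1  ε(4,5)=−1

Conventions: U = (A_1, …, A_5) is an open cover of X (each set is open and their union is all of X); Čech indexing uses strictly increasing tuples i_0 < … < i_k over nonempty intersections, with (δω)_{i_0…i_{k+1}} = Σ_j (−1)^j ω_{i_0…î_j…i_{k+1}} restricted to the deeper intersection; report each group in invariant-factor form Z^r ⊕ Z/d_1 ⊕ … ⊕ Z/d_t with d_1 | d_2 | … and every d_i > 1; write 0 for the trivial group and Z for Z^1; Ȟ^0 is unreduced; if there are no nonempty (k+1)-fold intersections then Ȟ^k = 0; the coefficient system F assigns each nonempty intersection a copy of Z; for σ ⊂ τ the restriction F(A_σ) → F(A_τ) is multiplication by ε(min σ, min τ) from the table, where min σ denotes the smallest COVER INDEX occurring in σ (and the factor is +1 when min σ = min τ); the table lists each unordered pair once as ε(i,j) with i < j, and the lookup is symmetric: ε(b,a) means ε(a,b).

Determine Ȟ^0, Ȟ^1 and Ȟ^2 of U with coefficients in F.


Ȟ^0 = 0, Ȟ^1 = Z/2 and Ȟ^2 = 0

cover nerve:
  A12={i,j} A15={h} A23={e} A34={d} A45={k}
C dims 5,5; δ0: rk 5, SNF 1^4·2
Ȟ^0: (5−5)−0=0 ⇒ 0
Ȟ^1: (5−0)−5=0 plus torsion [2] ⇒ Z/2
Ȟ^2: (0−0)−0=0 ⇒ 0


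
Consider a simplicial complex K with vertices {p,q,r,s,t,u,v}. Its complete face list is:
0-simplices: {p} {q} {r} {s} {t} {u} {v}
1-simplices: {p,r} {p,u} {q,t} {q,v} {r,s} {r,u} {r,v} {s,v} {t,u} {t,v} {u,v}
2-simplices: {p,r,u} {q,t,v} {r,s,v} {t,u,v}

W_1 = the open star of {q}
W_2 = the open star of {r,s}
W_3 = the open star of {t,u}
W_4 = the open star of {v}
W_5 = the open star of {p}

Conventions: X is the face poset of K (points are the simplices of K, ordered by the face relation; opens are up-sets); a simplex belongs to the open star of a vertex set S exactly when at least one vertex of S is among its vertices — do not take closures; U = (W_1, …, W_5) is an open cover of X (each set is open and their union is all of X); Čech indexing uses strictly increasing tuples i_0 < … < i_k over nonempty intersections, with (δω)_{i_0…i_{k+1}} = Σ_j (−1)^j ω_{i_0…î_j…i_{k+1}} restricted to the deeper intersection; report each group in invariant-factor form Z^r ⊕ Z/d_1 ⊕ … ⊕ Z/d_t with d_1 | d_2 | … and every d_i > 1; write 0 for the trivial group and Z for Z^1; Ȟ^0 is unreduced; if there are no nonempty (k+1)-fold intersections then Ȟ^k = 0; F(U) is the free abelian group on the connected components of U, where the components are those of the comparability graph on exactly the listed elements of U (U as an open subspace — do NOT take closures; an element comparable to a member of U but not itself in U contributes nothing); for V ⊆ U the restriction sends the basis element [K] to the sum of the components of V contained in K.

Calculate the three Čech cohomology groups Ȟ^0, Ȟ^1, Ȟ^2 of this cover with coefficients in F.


nerve of the cover:
  W1={{q},{q,t},{q,v},{q,t,v}} W2={{r},{s},{p,r},{r,s},{r,u},{r,v},{s,v},{p,r,u},{r,s,v}} W3={{t},{u},{p,u},{q,t},{r,u},{t,u},{t,v},{u,v},{p,r,u},{q,t,v},{t,u,v}} W4={{v},{q,v},{r,v},{s,v},{t,v},{u,v},{q,t,v},{r,s,v},{t,u,v}} W5={{p},{p,r},{p,u},{p,r,u}}
  W13={{q,t},{q,t,v}} W14={{q,v},{q,t,v}} W23={{r,u},{p,r,u}} W24={{r,v},{s,v},{r,s,v}} W25={{p,r},{p,r,u}} W34={{t,v},{u,v},{q,t,v},{t,u,v}} W35={{p,u},{p,r,u}}
  W134={{q,t,v}} W235={{p,r,u}}
components per intersection:
  W1: {{q},{q,t},{q,v},{q,t,v}}
  W2: {{r},{s},{p,r},{r,s},{r,u},{r,v},{s,v},{p,r,u},{r,s,v}}
  W3: {{t},{u},{p,u},{q,t},{r,u},{t,u},{t,v},{u,v},{p,r,u},{q,t,v},{t,u,v}}
  W4: {{v},{q,v},{r,v},{s,v},{t,v},{u,v},{q,t,v},{r,s,v},{t,u,v}}
  W5: {{p},{p,r},{p,u},{p,r,u}}
  W13: {{q,t},{q,t,v}}
  W14: {{q,v},{q,t,v}}
  W23: {{r,u},{p,r,u}}
  W24: {{r,v},{s,v},{r,s,v}}
  W25: {{p,r},{p,r,u}}
  W34: {{t,v},{u,v},{q,t,v},{t,u,v}}
  W35: {{p,u},{p,r,u}}
  W134: {{q,t,v}}
  W235: {{p,r,u}}
C dims 5,7,2; δ0: rk 4, SNF 1^4; δ1: rk 2, SNF 1^2
Ȟ^0 = (5 − 4) − 0 = 1, so Ȟ^0 ≅ Z
Ȟ^1 = (7 − 2) − 4 = 1, so Ȟ^1 ≅ Z
Ȟ^2 = (2 − 0) − 2 = 0, so Ȟ^2 ≅ 0

Ȟ^0(U;F) ≅ Z, Ȟ^1(U;F) ≅ Z, Ȟ^2(U;F) ≅ 0


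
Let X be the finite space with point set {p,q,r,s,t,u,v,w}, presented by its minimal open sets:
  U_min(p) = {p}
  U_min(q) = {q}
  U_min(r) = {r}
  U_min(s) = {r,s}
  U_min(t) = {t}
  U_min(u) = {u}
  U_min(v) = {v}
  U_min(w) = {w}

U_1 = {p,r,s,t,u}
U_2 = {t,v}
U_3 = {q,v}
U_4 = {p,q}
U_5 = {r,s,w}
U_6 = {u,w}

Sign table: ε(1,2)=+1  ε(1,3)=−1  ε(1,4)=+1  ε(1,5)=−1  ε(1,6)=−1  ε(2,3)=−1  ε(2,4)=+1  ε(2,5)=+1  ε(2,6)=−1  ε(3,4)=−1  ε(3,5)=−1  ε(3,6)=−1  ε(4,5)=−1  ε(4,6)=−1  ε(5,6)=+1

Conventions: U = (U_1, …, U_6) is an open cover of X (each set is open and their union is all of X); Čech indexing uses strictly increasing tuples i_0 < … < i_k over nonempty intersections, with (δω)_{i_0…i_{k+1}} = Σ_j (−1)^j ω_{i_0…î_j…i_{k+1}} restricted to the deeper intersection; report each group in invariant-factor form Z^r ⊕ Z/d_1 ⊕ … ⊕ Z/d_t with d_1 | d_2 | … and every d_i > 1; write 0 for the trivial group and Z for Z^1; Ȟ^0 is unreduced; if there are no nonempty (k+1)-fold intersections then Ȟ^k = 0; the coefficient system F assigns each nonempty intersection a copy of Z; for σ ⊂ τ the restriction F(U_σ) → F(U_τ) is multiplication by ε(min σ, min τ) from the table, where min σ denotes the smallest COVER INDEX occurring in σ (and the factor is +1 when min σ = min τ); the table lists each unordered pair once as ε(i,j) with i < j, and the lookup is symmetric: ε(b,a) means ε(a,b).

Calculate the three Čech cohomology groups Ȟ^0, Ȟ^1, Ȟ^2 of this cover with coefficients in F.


Ȟ^0(U;F) ≅ Z, Ȟ^1(U;F) ≅ Z^2, Ȟ^2(U;F) ≅ 0

intersection data:
  U12={t} U14={p} U15={r,s} U16={u} U23={v} U34={q} U56={w}
C dims 6,7; δ0: rk 5, SNF 1^5
Ȟ^0 = (6 − 5) − 0 = 1, so Ȟ^0 ≅ Z
Ȟ^1 = (7 − 0) − 5 = 2, so Ȟ^1 ≅ Z^2
Ȟ^2 = (0 − 0) − 0 = 0, so Ȟ^2 ≅ 0


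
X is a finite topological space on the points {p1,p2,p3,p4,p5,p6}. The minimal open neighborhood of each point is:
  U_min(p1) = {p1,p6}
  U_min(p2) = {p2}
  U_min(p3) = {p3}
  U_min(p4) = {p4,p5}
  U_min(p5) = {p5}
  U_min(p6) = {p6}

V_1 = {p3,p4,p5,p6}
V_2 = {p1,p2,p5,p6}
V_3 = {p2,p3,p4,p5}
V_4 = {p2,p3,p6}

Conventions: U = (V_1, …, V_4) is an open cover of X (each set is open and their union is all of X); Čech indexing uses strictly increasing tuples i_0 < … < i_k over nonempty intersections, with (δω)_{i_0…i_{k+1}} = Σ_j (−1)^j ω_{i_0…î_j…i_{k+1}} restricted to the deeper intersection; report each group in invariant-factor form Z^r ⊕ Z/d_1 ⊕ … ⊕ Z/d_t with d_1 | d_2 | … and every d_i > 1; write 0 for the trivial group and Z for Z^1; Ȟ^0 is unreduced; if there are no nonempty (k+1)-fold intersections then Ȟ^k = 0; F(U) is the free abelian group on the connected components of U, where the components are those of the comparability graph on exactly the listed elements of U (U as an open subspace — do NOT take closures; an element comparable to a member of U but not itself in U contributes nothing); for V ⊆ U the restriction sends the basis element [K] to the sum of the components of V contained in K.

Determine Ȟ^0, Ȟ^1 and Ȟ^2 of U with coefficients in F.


Ȟ^0 ≅ Z^4, Ȟ^1 ≅ 0, Ȟ^2 ≅ 0

nerve simplices:
  V12={p5,p6} V13={p3,p4,p5} V14={p3,p6} V23={p2,p5} V24={p2,p6} V34={p2,p3}
  V123={p5} V124={p6} V134={p3} V234={p2}
components per intersection:
  V1: {p3} {p4,p5} {p6}
  V2: {p1,p6} {p2} {p5}
  V3: {p2} {p3} {p4,p5}
  V4: {p2} {p3} {p6}
  V12: {p5} {p6}
  V13: {p3} {p4,p5}
  V14: {p3} {p6}
  V23: {p2} {p5}
  V24: {p2} {p6}
  V34: {p2} {p3}
  V123: {p5}
  V124: {p6}
  V134: {p3}
  V234: {p2}
C dims 12,12,4; δ0: rk 8, SNF 1^8; δ1: rk 4, SNF 1^4
degree 0: 12−8−0 = 4 → Ȟ^0 ≅ Z^4
degree 1: 12−4−8 = 0 → Ȟ^1 ≅ 0
degree 2: 4−0−4 = 0 → Ȟ^2 ≅ 0


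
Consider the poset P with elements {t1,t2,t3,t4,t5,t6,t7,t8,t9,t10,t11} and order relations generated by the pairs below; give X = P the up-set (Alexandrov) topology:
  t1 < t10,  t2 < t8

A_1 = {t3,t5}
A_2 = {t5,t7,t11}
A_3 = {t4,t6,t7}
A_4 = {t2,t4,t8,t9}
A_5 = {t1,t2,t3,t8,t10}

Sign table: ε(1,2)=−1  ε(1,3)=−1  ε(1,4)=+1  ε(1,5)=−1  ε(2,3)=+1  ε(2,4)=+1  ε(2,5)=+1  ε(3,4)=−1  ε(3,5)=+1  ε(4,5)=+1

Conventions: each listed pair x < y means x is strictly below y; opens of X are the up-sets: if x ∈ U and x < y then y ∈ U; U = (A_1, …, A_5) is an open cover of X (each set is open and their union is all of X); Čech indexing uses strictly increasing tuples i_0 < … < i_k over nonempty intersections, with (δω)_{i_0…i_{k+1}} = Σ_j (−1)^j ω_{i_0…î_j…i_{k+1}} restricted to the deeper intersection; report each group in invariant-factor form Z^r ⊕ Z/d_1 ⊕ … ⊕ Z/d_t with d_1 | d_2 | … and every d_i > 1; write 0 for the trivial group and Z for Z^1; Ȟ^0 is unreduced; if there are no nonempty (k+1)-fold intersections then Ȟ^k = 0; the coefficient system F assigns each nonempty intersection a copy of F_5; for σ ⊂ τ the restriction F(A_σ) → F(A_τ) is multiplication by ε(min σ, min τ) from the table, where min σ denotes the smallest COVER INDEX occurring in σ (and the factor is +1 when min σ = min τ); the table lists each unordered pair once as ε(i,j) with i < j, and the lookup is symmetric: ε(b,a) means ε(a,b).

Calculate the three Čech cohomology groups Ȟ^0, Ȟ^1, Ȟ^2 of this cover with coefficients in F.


nerve of the cover:
  A12={t5} A15={t3} A23={t7} A34={t4} A45={t2,t8}
C dims 5,5; δ0: rk_F5 5
Ȟ^0 = (5 − 5) − 0 = 0, so Ȟ^0 ≅ 0
Ȟ^1 = (5 − 0) − 5 = 0, so Ȟ^1 ≅ 0
Ȟ^2 = (0 − 0) − 0 = 0, so Ȟ^2 ≅ 0

Ȟ^0 = 0,  Ȟ^1 = 0,  Ȟ^2 = 0


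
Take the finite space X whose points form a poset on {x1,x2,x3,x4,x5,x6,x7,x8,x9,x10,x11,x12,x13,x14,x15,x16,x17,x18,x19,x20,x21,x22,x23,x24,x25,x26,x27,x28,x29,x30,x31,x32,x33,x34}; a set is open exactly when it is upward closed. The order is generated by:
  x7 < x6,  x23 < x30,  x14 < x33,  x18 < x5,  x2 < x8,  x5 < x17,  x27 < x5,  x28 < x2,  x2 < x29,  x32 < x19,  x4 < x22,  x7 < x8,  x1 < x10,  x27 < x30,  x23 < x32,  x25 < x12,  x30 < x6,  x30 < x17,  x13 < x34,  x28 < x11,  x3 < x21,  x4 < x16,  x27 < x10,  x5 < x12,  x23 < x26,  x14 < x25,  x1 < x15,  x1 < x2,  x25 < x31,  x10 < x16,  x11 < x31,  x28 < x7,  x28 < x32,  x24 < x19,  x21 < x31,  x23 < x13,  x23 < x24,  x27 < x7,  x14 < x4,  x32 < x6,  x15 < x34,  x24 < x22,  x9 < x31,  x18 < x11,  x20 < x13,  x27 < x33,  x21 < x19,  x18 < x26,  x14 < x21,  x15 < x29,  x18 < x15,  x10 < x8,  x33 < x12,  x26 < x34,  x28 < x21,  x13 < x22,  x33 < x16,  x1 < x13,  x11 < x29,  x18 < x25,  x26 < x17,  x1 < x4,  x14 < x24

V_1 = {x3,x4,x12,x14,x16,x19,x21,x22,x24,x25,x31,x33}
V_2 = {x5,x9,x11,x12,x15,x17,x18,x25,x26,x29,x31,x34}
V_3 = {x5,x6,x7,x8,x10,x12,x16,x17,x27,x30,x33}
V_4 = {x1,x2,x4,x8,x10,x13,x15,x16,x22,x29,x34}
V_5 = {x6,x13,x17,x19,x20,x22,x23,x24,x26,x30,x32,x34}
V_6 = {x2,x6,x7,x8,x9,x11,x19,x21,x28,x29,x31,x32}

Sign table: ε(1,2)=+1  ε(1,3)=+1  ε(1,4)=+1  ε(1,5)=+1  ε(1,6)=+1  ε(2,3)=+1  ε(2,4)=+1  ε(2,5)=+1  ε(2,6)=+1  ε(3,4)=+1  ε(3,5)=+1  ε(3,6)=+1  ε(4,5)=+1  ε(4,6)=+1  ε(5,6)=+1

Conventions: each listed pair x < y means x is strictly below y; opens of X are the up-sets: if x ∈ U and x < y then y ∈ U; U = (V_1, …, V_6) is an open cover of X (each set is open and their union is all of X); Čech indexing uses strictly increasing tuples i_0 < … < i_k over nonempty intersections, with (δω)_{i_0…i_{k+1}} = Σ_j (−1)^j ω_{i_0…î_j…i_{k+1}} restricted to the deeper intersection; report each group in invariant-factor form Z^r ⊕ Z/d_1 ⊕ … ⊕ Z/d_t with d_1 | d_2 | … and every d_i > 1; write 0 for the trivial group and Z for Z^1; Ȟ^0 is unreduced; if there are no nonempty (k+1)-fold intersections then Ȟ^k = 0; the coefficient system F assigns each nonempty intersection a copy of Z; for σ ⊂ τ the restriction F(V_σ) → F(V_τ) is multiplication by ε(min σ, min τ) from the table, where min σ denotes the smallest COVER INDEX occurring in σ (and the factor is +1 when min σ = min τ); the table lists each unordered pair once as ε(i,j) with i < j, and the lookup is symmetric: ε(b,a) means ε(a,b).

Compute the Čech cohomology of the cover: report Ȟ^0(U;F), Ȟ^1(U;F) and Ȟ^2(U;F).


Ȟ^0 = Z, Ȟ^1 = 0 and Ȟ^2 = Z/2

intersection data:
  V12={x12,x25,x31} V13={x12,x16,x33} V14={x4,x16,x22} V15={x19,x22,x24} V16={x19,x21,x31} V23={x5,x12,x17} V24={x15,x29,x34} V25={x17,x26,x34} V26={x9,x11,x29,x31} V34={x8,x10,x16} V35={x6,x17,x30} V36={x6,x7,x8} V45={x13,x22,x34} V46={x2,x8,x29} V56={x6,x19,x32}
  V123={x12} V126={x31} V134={x16} V145={x22} V156={x19} V235={x17} V245={x34} V246={x29} V346={x8} V356={x6}
C dims 6,15,10; δ0: rk 5, SNF 1^5; δ1: rk 10, SNF 1^9·2
Ȟ^0 = (6 − 5) − 0 = 1, so Ȟ^0 ≅ Z
Ȟ^1 = (15 − 10) − 5 = 0, so Ȟ^1 ≅ 0
Ȟ^2 = (10 − 0) − 10 = 0 plus torsion [2], so Ȟ^2 ≅ Z/2


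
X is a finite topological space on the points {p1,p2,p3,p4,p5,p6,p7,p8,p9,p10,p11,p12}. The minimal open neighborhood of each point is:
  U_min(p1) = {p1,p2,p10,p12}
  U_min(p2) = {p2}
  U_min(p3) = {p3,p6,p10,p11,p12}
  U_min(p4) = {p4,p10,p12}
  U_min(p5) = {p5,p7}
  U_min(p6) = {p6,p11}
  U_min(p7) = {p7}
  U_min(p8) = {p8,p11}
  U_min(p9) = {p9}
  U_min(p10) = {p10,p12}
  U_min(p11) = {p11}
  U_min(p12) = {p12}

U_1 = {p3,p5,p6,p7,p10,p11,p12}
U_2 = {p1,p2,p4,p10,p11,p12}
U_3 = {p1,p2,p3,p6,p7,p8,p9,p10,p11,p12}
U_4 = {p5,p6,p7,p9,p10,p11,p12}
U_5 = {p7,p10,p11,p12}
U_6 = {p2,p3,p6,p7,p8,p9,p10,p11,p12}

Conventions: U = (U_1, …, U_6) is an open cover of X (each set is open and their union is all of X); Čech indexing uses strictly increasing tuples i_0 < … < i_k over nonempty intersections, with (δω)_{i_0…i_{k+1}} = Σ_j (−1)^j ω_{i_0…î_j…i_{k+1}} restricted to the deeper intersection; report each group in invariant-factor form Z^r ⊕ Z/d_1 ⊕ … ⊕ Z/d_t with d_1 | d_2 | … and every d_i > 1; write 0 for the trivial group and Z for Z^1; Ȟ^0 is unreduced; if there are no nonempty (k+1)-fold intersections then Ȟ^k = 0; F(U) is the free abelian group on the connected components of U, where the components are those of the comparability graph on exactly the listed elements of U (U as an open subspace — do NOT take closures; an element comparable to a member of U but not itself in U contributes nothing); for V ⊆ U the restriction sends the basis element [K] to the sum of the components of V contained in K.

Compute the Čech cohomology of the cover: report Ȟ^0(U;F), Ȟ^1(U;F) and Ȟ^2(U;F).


cover nerve:
  U12={p10,p11,p12} U13={p3,p6,p7,p10,p11,p12} U14={p5,p6,p7,p10,p11,p12} U15={p7,p10,p11,p12} U16={p3,p6,p7,p10,p11,p12} U23={p1,p2,p10,p11,p12} U24={p10,p11,p12} U25={p10,p11,p12} U26={p2,p10,p11,p12} U34={p6,p7,p9,p10,p11,p12} U35={p7,p10,p11,p12} U36={p2,p3,p6,p7,p8,p9,p10,p11,p12} U45={p7,p10,p11,p12} U46={p6,p7,p9,p10,p11,p12} U56={p7,p10,p11,p12}
  U123={p10,p11,p12} U124={p10,p11,p12} U125={p10,p11,p12} U126={p10,p11,p12} U134={p6,p7,p10,p11,p12} U135={p7,p10,p11,p12} U136={p3,p6,p7,p10,p11,p12} U145={p7,p10,p11,p12} U146={p6,p7,p10,p11,p12} U156={p7,p10,p11,p12} U234={p10,p11,p12} U235={p10,p11,p12} U236={p2,p10,p11,p12} U245={p10,p11,p12} U246={p10,p11,p12} U256={p10,p11,p12} U345={p7,p10,p11,p12} U346={p6,p7,p9,p10,p11,p12} U356={p7,p10,p11,p12} U456={p7,p10,p11,p12}
  U1234={p10,p11,p12} U1235={p10,p11,p12} U1236={p10,p11,p12} U1245={p10,p11,p12} U1246={p10,p11,p12} U1256={p10,p11,p12} U1345={p7,p10,p11,p12} U1346={p6,p7,p10,p11,p12} U1356={p7,p10,p11,p12} U1456={p7,p10,p11,p12} U2345={p10,p11,p12} U2346={p10,p11,p12} U2356={p10,p11,p12} U2456={p10,p11,p12} U3456={p7,p10,p11,p12}
  U12345={p10,p11,p12} U12346={p10,p11,p12} U12356={p10,p11,p12} U12456={p10,p11,p12} U13456={p7,p10,p11,p12} U23456={p10,p11,p12}
  U123456={p10,p11,p12}
components per intersection:
  U1: {p3,p6,p10,p11,p12} {p5,p7}
  U2: {p1,p2,p4,p10,p12} {p11}
  U3: {p1,p2,p3,p6,p8,p10,p11,p12} {p7} {p9}
  U4: {p5,p7} {p6,p11} {p9} {p10,p12}
  U5: {p7} {p10,p12} {p11}
  U6: {p2} {p3,p6,p8,p10,p11,p12} {p7} {p9}
  U12: {p10,p12} {p11}
  U13: {p3,p6,p10,p11,p12} {p7}
  U14: {p5,p7} {p6,p11} {p10,p12}
  U15: {p7} {p10,p12} {p11}
  U16: {p3,p6,p10,p11,p12} {p7}
  U23: {p1,p2,p10,p12} {p11}
  U24: {p10,p12} {p11}
  U25: {p10,p12} {p11}
  U26: {p2} {p10,p12} {p11}
  U34: {p6,p11} {p7} {p9} {p10,p12}
  U35: {p7} {p10,p12} {p11}
  U36: {p2} {p3,p6,p8,p10,p11,p12} {p7} {p9}
  U45: {p7} {p10,p12} {p11}
  U46: {p6,p11} {p7} {p9} {p10,p12}
  U56: {p7} {p10,p12} {p11}
  U123: {p10,p12} {p11}
  U124: {p10,p12} {p11}
  U125: {p10,p12} {p11}
  U126: {p10,p12} {p11}
  U134: {p6,p11} {p7} {p10,p12}
  U135: {p7} {p10,p12} {p11}
  U136: {p3,p6,p10,p11,p12} {p7}
  U145: {p7} {p10,p12} {p11}
  U146: {p6,p11} {p7} {p10,p12}
  U156: {p7} {p10,p12} {p11}
  U234: {p10,p12} {p11}
  U235: {p10,p12} {p11}
  U236: {p2} {p10,p12} {p11}
  U245: {p10,p12} {p11}
  U246: {p10,p12} {p11}
  U256: {p10,p12} {p11}
  U345: {p7} {p10,p12} {p11}
  U346: {p6,p11} {p7} {p9} {p10,p12}
  U356: {p7} {p10,p12} {p11}
  U456: {p7} {p10,p12} {p11}
  U1234: {p10,p12} {p11}
  U1235: {p10,p12} {p11}
  U1236: {p10,p12} {p11}
  U1245: {p10,p12} {p11}
  U1246: {p10,p12} {p11}
  U1256: {p10,p12} {p11}
  U1345: {p7} {p10,p12} {p11}
  U1346: {p6,p11} {p7} {p10,p12}
  U1356: {p7} {p10,p12} {p11}
  U1456: {p7} {p10,p12} {p11}
  U2345: {p10,p12} {p11}
  U2346: {p10,p12} {p11}
  U2356: {p10,p12} {p11}
  U2456: {p10,p12} {p11}
  U3456: {p7} {p10,p12} {p11}
  U12345: {p10,p12} {p11}
  U12346: {p10,p12} {p11}
  U12356: {p10,p12} {p11}
  U12456: {p10,p12} {p11}
  U13456: {p7} {p10,p12} {p11}
  U23456: {p10,p12} {p11}
  U123456: {p10,p12} {p11}
C dims 18,42,51,35; δ0: rk 15, SNF 1^15; δ1: rk 27, SNF 1^27; δ2: rk 24, SNF 1^24
Ȟ^0: (18−15)−0=3 ⇒ Z^3
Ȟ^1: (42−27)−15=0 ⇒ 0
Ȟ^2: (51−24)−27=0 ⇒ 0

Ȟ^0(U;F) ≅ Z^3,  Ȟ^1(U;F) ≅ 0,  Ȟ^2(U;F) ≅ 0


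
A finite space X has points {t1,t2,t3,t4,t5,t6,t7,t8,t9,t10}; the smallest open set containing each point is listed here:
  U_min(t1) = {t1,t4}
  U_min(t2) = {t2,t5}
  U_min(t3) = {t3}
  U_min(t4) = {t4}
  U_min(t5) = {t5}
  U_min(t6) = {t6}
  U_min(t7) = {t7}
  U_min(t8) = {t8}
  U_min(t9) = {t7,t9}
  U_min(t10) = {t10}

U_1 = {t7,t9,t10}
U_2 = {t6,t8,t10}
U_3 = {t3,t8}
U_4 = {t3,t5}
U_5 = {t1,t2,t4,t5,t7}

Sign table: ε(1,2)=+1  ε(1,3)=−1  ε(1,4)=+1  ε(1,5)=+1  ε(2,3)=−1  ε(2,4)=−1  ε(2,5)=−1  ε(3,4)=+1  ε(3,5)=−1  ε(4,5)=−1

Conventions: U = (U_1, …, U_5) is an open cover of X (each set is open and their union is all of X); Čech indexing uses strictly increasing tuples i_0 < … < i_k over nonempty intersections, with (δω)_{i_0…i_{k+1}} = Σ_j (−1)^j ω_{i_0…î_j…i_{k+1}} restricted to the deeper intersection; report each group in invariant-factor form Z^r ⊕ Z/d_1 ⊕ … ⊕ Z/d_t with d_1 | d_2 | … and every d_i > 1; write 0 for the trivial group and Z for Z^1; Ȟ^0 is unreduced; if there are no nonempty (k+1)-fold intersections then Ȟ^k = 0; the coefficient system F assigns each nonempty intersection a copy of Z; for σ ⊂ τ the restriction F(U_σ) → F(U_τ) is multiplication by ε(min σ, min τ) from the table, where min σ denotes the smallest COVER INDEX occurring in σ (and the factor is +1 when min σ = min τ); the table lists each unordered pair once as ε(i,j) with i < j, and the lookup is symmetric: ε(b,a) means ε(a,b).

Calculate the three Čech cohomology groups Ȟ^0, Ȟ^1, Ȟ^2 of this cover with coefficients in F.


cover nerve:
  U12={t10} U15={t7} U23={t8} U34={t3} U45={t5}
C dims 5,5; δ0: rk 4, SNF 1^4
Ȟ^0: (5−4)−0=1 ⇒ Z
Ȟ^1: (5−0)−4=1 ⇒ Z
Ȟ^2: (0−0)−0=0 ⇒ 0

Ȟ^0(U;F) ≅ Z, Ȟ^1(U;F) ≅ Z, Ȟ^2(U;F) ≅ 0


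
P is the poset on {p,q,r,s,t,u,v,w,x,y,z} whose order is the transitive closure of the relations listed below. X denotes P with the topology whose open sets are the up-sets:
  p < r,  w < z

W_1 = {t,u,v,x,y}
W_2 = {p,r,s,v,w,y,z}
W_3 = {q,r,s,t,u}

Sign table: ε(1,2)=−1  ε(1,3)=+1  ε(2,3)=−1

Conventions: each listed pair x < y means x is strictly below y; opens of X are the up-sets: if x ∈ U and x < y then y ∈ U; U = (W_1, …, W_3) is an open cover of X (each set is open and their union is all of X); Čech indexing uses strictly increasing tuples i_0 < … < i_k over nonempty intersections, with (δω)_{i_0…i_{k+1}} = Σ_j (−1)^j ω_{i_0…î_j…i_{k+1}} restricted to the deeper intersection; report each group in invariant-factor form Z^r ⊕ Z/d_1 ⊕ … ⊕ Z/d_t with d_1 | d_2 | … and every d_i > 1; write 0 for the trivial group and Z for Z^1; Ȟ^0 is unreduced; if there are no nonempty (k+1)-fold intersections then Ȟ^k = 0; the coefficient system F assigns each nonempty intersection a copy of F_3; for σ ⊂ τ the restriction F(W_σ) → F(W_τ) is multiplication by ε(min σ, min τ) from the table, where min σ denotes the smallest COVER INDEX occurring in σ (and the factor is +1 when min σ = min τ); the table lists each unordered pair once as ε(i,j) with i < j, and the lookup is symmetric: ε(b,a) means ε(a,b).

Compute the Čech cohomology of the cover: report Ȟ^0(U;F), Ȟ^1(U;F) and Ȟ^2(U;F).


Ȟ^0 = Z/3, Ȟ^1 = Z/3, Ȟ^2 = 0

nonempty intersections:
  W12={v,y} W13={t,u} W23={r,s}
C dims 3,3; δ0: rk_F3 2
Ȟ^0: (3−2)−0=1 ⇒ Z/3
Ȟ^1: (3−0)−2=1 ⇒ Z/3
Ȟ^2: (0−0)−0=0 ⇒ 0


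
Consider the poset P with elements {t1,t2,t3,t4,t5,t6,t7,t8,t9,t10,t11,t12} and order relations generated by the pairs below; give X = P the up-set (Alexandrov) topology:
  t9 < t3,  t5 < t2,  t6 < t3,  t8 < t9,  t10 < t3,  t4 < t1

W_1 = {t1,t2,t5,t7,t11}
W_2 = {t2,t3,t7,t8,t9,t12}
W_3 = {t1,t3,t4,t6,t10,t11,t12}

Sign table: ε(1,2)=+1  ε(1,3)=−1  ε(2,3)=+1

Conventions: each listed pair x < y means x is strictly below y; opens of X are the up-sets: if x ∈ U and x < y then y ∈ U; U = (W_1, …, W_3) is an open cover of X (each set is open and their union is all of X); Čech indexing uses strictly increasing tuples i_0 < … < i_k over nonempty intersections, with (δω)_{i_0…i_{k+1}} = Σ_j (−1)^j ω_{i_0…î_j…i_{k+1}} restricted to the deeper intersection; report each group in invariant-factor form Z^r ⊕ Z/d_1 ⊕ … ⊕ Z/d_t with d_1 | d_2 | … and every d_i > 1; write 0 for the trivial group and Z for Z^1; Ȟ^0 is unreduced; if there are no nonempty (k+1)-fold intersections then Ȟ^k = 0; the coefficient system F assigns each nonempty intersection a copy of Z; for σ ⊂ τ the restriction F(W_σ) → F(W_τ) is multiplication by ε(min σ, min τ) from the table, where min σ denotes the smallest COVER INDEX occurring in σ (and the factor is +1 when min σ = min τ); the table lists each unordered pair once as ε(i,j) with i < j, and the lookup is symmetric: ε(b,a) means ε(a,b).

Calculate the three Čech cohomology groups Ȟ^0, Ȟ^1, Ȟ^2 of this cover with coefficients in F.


nonempty intersections:
  W12={t2,t7} W13={t1,t11} W23={t3,t12}
C dims 3,3; δ0: rk 3, SNF 1^2·2
Ȟ^0: (3−3)−0=0 ⇒ 0
Ȟ^1: (3−0)−3=0 plus torsion [2] ⇒ Z/2
Ȟ^2: (0−0)−0=0 ⇒ 0

Ȟ^0 ≅ 0, Ȟ^1 ≅ Z/2 and Ȟ^2 ≅ 0


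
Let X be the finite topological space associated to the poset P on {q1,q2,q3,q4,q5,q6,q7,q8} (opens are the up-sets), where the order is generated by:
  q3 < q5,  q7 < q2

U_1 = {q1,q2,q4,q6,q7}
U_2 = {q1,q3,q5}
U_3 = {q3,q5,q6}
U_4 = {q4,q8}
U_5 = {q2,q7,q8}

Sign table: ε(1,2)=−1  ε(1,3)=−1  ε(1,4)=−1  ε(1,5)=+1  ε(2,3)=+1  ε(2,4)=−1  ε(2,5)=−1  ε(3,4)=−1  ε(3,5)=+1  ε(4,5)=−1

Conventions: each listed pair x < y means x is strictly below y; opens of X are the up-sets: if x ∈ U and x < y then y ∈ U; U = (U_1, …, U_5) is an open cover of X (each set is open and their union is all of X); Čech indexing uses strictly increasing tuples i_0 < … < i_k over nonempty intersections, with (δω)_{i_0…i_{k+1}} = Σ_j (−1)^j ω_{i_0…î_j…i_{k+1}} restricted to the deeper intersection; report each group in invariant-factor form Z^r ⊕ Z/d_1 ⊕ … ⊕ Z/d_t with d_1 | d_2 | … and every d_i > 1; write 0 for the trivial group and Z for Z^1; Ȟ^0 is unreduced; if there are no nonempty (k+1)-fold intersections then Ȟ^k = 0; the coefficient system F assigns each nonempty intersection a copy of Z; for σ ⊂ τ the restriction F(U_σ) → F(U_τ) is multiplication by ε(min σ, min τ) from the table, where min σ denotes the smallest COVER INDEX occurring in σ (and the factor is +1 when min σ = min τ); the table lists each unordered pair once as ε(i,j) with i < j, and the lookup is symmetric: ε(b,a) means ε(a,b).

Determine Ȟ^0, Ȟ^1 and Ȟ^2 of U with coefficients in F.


cover nerve:
  U12={q1} U13={q6} U14={q4} U15={q2,q7} U23={q3,q5} U45={q8}
C dims 5,6; δ0: rk 4, SNF 1^4
Ȟ^0: (5−4)−0=1 ⇒ Z
Ȟ^1: (6−0)−4=2 ⇒ Z^2
Ȟ^2: (0−0)−0=0 ⇒ 0

Ȟ^0 ≅ Z, Ȟ^1 ≅ Z^2 and Ȟ^2 ≅ 0
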